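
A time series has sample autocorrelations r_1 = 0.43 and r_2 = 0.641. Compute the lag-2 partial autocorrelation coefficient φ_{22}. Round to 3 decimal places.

φ_{22} = (r_2 − r_1²) / (1 − r_1²)
r_1² = (0.43)² = 0.1849
Numerator = 0.641 − 0.1849 = 0.4561; denominator = 1 − 0.1849 = 0.8151
φ_{22} = 0.4561 / 0.8151 = 0.560

0.560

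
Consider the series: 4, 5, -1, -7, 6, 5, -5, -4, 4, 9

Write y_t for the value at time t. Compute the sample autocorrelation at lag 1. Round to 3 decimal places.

Mean ȳ = (4 + 5 − 1 − 7 + 6 + 5 − 5 − 4 + 4 + 9)/10 = 1.6000
Numerator Σ_{t=1}^{9}(y_t−ȳ)(y_{t+1}−ȳ) = 17.6400
Denominator Σ(y_t−ȳ)² = 264.4000
r_1 = 17.6400 / 264.4000 = 0.067

0.067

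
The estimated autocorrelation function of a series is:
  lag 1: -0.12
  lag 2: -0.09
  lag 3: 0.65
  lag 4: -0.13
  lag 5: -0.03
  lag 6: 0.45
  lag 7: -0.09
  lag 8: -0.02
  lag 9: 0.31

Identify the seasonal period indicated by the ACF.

3

The largest autocorrelation is r_3 = 0.65, with weaker echoes at lags 6 (0.45) and 9 (0.31); the remaining lags stay at or below -0.02.
The dominant spike at lag 3 indicates a seasonal period of 3.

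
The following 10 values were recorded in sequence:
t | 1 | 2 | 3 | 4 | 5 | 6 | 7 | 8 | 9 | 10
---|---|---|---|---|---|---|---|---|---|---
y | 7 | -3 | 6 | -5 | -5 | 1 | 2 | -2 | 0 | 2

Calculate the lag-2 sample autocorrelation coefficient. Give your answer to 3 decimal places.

Mean ȳ = (7 − 3 + 6 − 5 − 5 + 1 + 2 − 2 + 0 + 2)/10 = 0.3000
Numerator Σ_{t=1}^{8}(y_t−ȳ)(y_{t+2}−ȳ) = 6.7200
Denominator Σ(y_t−ȳ)² = 156.1000
r_2 = 6.7200 / 156.1000 = 0.043

0.043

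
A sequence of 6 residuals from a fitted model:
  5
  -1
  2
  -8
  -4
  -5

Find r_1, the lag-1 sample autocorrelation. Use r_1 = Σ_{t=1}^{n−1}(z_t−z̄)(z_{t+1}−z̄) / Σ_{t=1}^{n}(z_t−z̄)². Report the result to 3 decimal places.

0.048

Mean z̄ = (5 − 1 + 2 − 8 − 4 − 5)/6 = -1.8333
Deviations from mean: 6.8333, 0.8333, 3.8333, -6.1667, -2.1667, -3.1667
Σ(z_t−z̄)(z_{t+1}−z̄) = (5.6944) + (3.1944) + (-23.6389) + (13.3611) + (6.8611) = 5.4722
Denominator Σ(z_t−z̄)² = 114.8333
r_1 = 5.4722 / 114.8333 = 0.048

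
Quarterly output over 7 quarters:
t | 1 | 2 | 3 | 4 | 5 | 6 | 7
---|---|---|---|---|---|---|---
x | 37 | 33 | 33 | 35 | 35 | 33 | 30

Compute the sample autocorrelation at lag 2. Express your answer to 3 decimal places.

Mean x̄ = (37 + 33 + 33 + 35 + 35 + 33 + 30)/7 = 33.7143
Deviations from mean: 3.2857, -0.7143, -0.7143, 1.2857, 1.2857, -0.7143, -3.7143
Numerator Σ_{t=1}^{5}(x_t−x̄)(x_{t+2}−x̄) = -9.8776
Denominator Σ(x_t−x̄)² = 29.4286
r_2 = -9.8776 / 29.4286 = -0.336

-0.336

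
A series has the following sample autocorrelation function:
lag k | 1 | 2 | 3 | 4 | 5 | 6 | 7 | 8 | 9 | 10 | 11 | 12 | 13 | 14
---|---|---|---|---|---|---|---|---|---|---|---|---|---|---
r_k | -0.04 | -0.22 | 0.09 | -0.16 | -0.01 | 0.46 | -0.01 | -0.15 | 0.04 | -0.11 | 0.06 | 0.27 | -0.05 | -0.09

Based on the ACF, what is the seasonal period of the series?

6

The largest autocorrelation is r_6 = 0.46, with a weaker echo at lag 12 (0.27); the remaining lags stay at or below 0.09.
The dominant spike at lag 6 indicates a seasonal period of 6.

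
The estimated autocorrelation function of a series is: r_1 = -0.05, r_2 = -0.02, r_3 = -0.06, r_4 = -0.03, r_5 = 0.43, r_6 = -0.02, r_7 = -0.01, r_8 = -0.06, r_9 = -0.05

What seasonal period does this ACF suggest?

The largest autocorrelation is r_5 = 0.43; the remaining lags stay at or below -0.01.
The dominant spike at lag 5 indicates a seasonal period of 5.

5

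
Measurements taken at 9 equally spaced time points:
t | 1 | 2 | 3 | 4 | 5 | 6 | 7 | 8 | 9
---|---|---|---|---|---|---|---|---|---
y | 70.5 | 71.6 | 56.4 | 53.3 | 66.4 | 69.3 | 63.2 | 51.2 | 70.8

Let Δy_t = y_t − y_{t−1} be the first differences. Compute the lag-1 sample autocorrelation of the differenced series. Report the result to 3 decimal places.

First differences Δy: 1.1, -15.2, -3.1, 13.1, 2.9, -6.1, -12.0, 19.6
Mean of differences = 0.0375
Numerator Σ(Δy_t−Δȳ)(Δy_{t+1}−Δȳ) = -151.1464
Denominator Σ(Δy_t−Δȳ)² = 987.2388
r_1(Δy) = -151.1464 / 987.2388 = -0.153

-0.153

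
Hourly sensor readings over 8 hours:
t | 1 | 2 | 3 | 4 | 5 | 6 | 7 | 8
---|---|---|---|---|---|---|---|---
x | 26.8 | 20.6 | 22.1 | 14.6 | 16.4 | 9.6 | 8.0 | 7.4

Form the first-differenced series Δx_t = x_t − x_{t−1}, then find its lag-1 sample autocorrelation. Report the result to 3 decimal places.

-0.806

First differences Δx: -6.2, 1.5, -7.5, 1.8, -6.8, -1.6, -0.6
Mean of differences = -2.7714
Numerator Σ(Δx_t−Δx̄)(Δx_{t+1}−Δx̄) = -77.0508
Denominator Σ(Δx_t−Δx̄)² = 95.5743
r_1(Δx) = -77.0508 / 95.5743 = -0.806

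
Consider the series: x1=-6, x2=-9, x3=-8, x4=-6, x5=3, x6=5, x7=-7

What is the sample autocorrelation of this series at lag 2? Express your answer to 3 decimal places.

Mean x̄ = (-6 − 9 − 8 − 6 + 3 + 5 − 7)/7 = -4.0000
Deviations from mean: -2.0000, -5.0000, -4.0000, -2.0000, 7.0000, 9.0000, -3.0000
Numerator Σ_{t=1}^{5}(x_t−x̄)(x_{t+2}−x̄) = -49.0000
Denominator Σ(x_t−x̄)² = 188.0000
r_2 = -49.0000 / 188.0000 = -0.261

-0.261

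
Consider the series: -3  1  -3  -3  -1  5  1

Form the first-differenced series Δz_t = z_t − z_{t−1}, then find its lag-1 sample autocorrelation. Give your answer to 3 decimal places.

First differences Δz: 4, -4, 0, 2, 6, -4
Mean of differences = 0.6667
Numerator Σ(Δz_t−Δz̄)(Δz_{t+1}−Δz̄) = -31.1111
Denominator Σ(Δz_t−Δz̄)² = 85.3333
r_1(Δz) = -31.1111 / 85.3333 = -0.365

-0.365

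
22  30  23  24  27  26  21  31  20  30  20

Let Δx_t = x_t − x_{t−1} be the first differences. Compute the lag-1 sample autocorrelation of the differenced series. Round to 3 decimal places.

First differences Δx: 8, -7, 1, 3, -1, -5, 10, -11, 10, -10
Mean of differences = -0.2000
Numerator Σ(Δx_t−Δx̄)(Δx_{t+1}−Δx̄) = -428.0400
Denominator Σ(Δx_t−Δx̄)² = 569.6000
r_1(Δx) = -428.0400 / 569.6000 = -0.751

-0.751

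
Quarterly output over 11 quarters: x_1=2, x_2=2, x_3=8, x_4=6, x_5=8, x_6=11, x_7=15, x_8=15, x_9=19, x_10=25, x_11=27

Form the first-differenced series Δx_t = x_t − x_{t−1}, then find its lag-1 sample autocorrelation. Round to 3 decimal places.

First differences Δx: 0, 6, -2, 2, 3, 4, 0, 4, 6, 2
Mean of differences = 2.5000
Numerator Σ(Δx_t−Δx̄)(Δx_{t+1}−Δx̄) = -25.7500
Denominator Σ(Δx_t−Δx̄)² = 62.5000
r_1(Δx) = -25.7500 / 62.5000 = -0.412

-0.412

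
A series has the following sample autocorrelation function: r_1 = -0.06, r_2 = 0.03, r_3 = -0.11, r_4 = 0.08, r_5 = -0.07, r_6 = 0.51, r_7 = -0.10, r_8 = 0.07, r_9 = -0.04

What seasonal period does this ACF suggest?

6

The largest autocorrelation is r_6 = 0.51; the remaining lags stay at or below 0.08.
The dominant spike at lag 6 indicates a seasonal period of 6.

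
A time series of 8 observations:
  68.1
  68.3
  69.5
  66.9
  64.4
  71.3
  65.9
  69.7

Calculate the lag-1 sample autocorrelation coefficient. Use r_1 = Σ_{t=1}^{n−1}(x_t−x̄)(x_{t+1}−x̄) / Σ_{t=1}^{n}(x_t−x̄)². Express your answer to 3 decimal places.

Mean x̄ = (68.1 + 68.3 + 69.5 + 66.9 + 64.4 + 71.3 + 65.9 + 69.7)/8 = 68.0125
Deviations from mean: 0.0875, 0.2875, 1.4875, -1.1125, -3.6125, 3.2875, -2.1125, 1.6875
Σ(x_t−x̄)(x_{t+1}−x̄) = (0.0252) + (0.4277) + (-1.6548) + (4.0189) + (-11.8761) + (-6.9448) + (-3.5648) = -19.5689
Denominator Σ(x_t−x̄)² = 34.7088
r_1 = -19.5689 / 34.7088 = -0.564

-0.564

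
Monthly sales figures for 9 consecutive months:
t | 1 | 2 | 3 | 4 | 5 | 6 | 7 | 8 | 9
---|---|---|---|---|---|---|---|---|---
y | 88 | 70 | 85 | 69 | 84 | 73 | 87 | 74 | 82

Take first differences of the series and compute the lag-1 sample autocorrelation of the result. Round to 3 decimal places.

First differences Δy: -18, 15, -16, 15, -11, 14, -13, 8
Mean of differences = -0.7500
Numerator Σ(Δy_t−Δȳ)(Δy_{t+1}−Δȳ) = -1352.5625
Denominator Σ(Δy_t−Δȳ)² = 1575.5000
r_1(Δy) = -1352.5625 / 1575.5000 = -0.858

-0.858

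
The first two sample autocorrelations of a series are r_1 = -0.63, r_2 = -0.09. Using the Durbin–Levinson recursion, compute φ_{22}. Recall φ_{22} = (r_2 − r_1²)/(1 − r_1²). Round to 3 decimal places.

φ_{22} = (r_2 − r_1²) / (1 − r_1²)
r_1² = (-0.63)² = 0.3969
Numerator = -0.09 − 0.3969 = -0.4869; denominator = 1 − 0.3969 = 0.6031
φ_{22} = -0.4869 / 0.6031 = -0.807

-0.807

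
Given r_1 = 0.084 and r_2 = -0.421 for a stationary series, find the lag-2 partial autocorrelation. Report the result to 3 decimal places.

-0.431

φ_{22} = (r_2 − r_1²) / (1 − r_1²)
r_1² = (0.084)² = 0.007056
Numerator = -0.421 − 0.0071 = -0.4281; denominator = 1 − 0.0071 = 0.9929
φ_{22} = -0.4281 / 0.9929 = -0.431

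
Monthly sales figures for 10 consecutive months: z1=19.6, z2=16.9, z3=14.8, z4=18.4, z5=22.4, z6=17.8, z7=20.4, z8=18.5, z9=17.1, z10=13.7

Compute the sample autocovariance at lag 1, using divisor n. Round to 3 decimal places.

Mean z̄ = (19.6 + 16.9 + 14.8 + 18.4 + 22.4 + 17.8 + 20.4 + 18.5 + 17.1 + 13.7)/10 = 17.9600
Σ_{t=1}^{9}(z_t−z̄)(z_{t+1}−z̄) = 5.5904
γ_1 = 5.5904 / 10 = 0.559

0.559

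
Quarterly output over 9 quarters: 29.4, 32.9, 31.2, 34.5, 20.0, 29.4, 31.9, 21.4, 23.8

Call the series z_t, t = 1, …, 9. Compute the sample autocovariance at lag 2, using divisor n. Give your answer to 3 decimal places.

Mean z̄ = (29.4 + 32.9 + 31.2 + 34.5 + 20.0 + 29.4 + 31.9 + 21.4 + 23.8)/9 = 28.2778
Σ_{t=1}^{7}(z_t−z̄)(z_{t+2}−z̄) = -39.0888
γ_2 = -39.0888 / 9 = -4.343

-4.343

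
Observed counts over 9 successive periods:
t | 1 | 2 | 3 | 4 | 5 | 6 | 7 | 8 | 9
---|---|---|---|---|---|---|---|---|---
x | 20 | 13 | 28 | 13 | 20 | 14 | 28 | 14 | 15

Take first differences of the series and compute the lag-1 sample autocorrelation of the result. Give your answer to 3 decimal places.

First differences Δx: -7, 15, -15, 7, -6, 14, -14, 1
Mean of differences = -0.6250
Numerator Σ(Δx_t−Δx̄)(Δx_{t+1}−Δx̄) = -770.7656
Denominator Σ(Δx_t−Δx̄)² = 973.8750
r_1(Δx) = -770.7656 / 973.8750 = -0.791

-0.791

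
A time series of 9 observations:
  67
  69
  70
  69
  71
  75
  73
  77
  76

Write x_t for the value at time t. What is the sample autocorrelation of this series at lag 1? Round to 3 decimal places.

0.556

Mean x̄ = (67 + 69 + 70 + 69 + 71 + 75 + 73 + 77 + 76)/9 = 71.8889
Numerator Σ_{t=1}^{8}(x_t−x̄)(x_{t+1}−x̄) = 54.9877
Denominator Σ(x_t−x̄)² = 98.8889
r_1 = 54.9877 / 98.8889 = 0.556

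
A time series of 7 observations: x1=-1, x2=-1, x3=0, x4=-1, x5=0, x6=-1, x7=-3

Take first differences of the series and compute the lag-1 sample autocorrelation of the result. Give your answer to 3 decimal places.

-0.152

First differences Δx: 0, 1, -1, 1, -1, -2
Mean of differences = -0.3333
Numerator Σ(Δx_t−Δx̄)(Δx_{t+1}−Δx̄) = -1.1111
Denominator Σ(Δx_t−Δx̄)² = 7.3333
r_1(Δx) = -1.1111 / 7.3333 = -0.152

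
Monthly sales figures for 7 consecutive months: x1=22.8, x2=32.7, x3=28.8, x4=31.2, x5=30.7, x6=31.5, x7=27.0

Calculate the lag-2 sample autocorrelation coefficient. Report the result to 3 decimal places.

Mean x̄ = (22.8 + 32.7 + 28.8 + 31.2 + 30.7 + 31.5 + 27.0)/7 = 29.2429
Deviations from mean: -6.4429, 3.4571, -0.4429, 1.9571, 1.4571, 2.2571, -2.2429
Numerator Σ_{t=1}^{5}(x_t−x̄)(x_{t+2}−x̄) = 10.1235
Denominator Σ(x_t−x̄)² = 69.7371
r_2 = 10.1235 / 69.7371 = 0.145

0.145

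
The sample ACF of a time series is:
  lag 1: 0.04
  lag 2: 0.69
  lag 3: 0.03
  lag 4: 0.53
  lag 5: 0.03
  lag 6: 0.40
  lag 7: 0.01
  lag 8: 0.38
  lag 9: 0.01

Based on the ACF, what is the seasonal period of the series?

2

The largest autocorrelation is r_2 = 0.69, with weaker echoes at lags 4 (0.53), 6 (0.40) and 8 (0.38); the remaining lags stay at or below 0.04.
The dominant spike at lag 2 indicates a seasonal period of 2.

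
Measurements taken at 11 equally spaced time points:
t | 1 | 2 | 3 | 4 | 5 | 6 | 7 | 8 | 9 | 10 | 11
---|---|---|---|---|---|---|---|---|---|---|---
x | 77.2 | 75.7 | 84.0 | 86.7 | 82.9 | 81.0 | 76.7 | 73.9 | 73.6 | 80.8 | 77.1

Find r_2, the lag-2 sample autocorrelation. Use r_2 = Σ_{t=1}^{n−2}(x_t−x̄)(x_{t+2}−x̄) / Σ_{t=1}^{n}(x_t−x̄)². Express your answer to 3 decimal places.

-0.030

Mean x̄ = (77.2 + 75.7 + 84.0 + 86.7 + 82.9 + 81.0 + 76.7 + 73.9 + 73.6 + 80.8 + 77.1)/11 = 79.0545
Numerator Σ_{t=1}^{9}(x_t−x̄)(x_{t+2}−x̄) = -5.5023
Denominator Σ(x_t−x̄)² = 184.9073
r_2 = -5.5023 / 184.9073 = -0.030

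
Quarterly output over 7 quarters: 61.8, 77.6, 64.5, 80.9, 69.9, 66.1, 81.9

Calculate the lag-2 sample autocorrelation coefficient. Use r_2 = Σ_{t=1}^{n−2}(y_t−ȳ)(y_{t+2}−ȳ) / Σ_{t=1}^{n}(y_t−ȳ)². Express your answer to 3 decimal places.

0.168

Mean ȳ = (61.8 + 77.6 + 64.5 + 80.9 + 69.9 + 66.1 + 81.9)/7 = 71.8143
Σ(y_t−ȳ)(y_{t+2}−ȳ) = (73.2473) + (52.5673) + (14.0016) + (-51.9184) + (-19.3069) = 68.5910
Denominator Σ(y_t−ȳ)² = 407.8486
r_2 = 68.5910 / 407.8486 = 0.168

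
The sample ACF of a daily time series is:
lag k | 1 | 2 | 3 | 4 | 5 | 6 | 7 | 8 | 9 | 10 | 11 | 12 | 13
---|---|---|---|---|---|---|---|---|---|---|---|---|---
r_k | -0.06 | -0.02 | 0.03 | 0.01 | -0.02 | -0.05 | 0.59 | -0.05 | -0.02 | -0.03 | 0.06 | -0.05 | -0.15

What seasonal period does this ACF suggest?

7

The largest autocorrelation is r_7 = 0.59; the remaining lags stay at or below 0.06.
The dominant spike at lag 7 indicates a seasonal period of 7.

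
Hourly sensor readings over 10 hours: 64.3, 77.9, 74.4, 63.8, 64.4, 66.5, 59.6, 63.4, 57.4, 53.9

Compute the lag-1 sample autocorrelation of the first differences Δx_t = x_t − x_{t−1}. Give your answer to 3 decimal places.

First differences Δx: 13.6, -3.5, -10.6, 0.6, 2.1, -6.9, 3.8, -6.0, -3.5
Mean of differences = -1.1556
Numerator Σ(Δx_t−Δx̄)(Δx_{t+1}−Δx̄) = -83.1342
Denominator Σ(Δx_t−Δx̄)² = 412.6222
r_1(Δx) = -83.1342 / 412.6222 = -0.201

-0.201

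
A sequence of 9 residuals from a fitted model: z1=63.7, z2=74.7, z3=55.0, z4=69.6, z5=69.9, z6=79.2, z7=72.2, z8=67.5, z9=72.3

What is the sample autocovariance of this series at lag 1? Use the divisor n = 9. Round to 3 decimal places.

Mean z̄ = (63.7 + 74.7 + 55.0 + 69.6 + 69.9 + 79.2 + 72.2 + 67.5 + 72.3)/9 = 69.3444
Σ_{t=1}^{8}(z_t−z̄)(z_{t+1}−z̄) = -87.6753
γ_1 = -87.6753 / 9 = -9.742

-9.742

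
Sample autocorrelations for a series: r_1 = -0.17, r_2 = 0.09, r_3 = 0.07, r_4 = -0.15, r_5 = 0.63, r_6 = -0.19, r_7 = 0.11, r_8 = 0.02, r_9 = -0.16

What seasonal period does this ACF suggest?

5

The largest autocorrelation is r_5 = 0.63; the remaining lags stay at or below 0.11.
The dominant spike at lag 5 indicates a seasonal period of 5.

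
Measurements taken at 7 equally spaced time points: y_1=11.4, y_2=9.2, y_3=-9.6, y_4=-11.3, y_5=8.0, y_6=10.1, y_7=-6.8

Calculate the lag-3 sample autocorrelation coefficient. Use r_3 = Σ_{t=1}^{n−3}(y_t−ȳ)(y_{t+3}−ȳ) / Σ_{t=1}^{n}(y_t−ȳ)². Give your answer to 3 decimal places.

-0.103

Mean ȳ = (11.4 + 9.2 − 9.6 − 11.3 + 8.0 + 10.1 − 6.8)/7 = 1.5714
Deviations from mean: 9.8286, 7.6286, -11.1714, -12.8714, 6.4286, 8.5286, -8.3714
Σ(y_t−ȳ)(y_{t+3}−ȳ) = (-126.5078) + (49.0408) + (-95.2763) + (107.7522) = -64.9910
Denominator Σ(y_t−ȳ)² = 629.4143
r_3 = -64.9910 / 629.4143 = -0.103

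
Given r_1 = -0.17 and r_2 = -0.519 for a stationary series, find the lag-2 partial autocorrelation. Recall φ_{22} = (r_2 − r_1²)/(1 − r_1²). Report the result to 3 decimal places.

-0.564

φ_{22} = (r_2 − r_1²) / (1 − r_1²)
r_1² = (-0.17)² = 0.0289
Numerator = -0.519 − 0.0289 = -0.5479; denominator = 1 − 0.0289 = 0.9711
φ_{22} = -0.5479 / 0.9711 = -0.564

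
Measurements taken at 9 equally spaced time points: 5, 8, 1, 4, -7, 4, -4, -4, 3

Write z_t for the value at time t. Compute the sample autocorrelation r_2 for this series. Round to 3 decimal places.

Mean z̄ = (5 + 8 + 1 + 4 − 7 + 4 − 4 − 4 + 3)/9 = 1.1111
Σ(z_t−z̄)(z_{t+2}−z̄) = (-0.4321) + (19.9012) + (0.9012) + (8.3457) + (41.4568) + (-14.7654) + (-9.6543) = 45.7531
Denominator Σ(z_t−z̄)² = 200.8889
r_2 = 45.7531 / 200.8889 = 0.228

0.228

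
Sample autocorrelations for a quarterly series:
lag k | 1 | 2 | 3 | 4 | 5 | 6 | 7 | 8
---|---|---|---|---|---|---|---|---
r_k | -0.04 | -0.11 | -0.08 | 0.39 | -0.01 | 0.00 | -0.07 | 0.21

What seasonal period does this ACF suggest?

4

The largest autocorrelation is r_4 = 0.39, with a weaker echo at lag 8 (0.21); the remaining lags stay at or below 0.00.
The dominant spike at lag 4 indicates a seasonal period of 4.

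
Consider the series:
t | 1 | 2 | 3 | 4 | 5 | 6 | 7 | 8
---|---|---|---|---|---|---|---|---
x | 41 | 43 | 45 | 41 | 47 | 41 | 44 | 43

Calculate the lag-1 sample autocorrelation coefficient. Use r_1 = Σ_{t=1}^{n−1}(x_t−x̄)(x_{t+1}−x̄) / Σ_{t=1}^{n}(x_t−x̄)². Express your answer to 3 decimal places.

-0.681

Mean x̄ = (41 + 43 + 45 + 41 + 47 + 41 + 44 + 43)/8 = 43.1250
Deviations from mean: -2.1250, -0.1250, 1.8750, -2.1250, 3.8750, -2.1250, 0.8750, -0.1250
Σ(x_t−x̄)(x_{t+1}−x̄) = (0.2656) + (-0.2344) + (-3.9844) + (-8.2344) + (-8.2344) + (-1.8594) + (-0.1094) = -22.3906
Denominator Σ(x_t−x̄)² = 32.8750
r_1 = -22.3906 / 32.8750 = -0.681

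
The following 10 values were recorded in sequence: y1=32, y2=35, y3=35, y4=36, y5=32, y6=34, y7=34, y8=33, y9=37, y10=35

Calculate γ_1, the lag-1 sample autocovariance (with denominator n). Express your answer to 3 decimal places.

Mean ȳ = (32 + 35 + 35 + 36 + 32 + 34 + 34 + 33 + 37 + 35)/10 = 34.3000
Σ_{t=1}^{9}(y_t−ȳ)(y_{t+1}−ȳ) = -4.2900
γ_1 = -4.2900 / 10 = -0.429

-0.429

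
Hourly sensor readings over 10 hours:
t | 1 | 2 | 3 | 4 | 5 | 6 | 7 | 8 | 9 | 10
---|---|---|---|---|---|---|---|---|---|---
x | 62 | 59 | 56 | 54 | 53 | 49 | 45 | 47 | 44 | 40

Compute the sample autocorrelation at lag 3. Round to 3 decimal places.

0.206

Mean x̄ = (62 + 59 + 56 + 54 + 53 + 49 + 45 + 47 + 44 + 40)/10 = 50.9000
Σ(x_t−x̄)(x_{t+3}−x̄) = (34.4100) + (17.0100) + (-9.6900) + (-18.2900) + (-8.1900) + (13.1100) + (64.3100) = 92.6700
Denominator Σ(x_t−x̄)² = 448.9000
r_3 = 92.6700 / 448.9000 = 0.206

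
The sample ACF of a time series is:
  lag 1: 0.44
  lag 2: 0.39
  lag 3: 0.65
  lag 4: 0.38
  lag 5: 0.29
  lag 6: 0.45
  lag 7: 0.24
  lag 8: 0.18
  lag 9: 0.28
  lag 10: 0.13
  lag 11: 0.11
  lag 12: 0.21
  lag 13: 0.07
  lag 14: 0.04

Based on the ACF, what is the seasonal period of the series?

The largest autocorrelation is r_3 = 0.65, with a weaker echo at lag 6 (0.45); the remaining lags stay at or below 0.44. The elevated value at lag 1 (0.44), dropping to 0.39 at lag 2, reflects decaying short-term dependence rather than seasonality.
The dominant spike at lag 3 indicates a seasonal period of 3.

3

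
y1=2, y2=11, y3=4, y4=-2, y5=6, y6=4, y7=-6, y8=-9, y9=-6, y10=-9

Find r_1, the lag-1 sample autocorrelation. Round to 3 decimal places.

Mean ȳ = (2 + 11 + 4 − 2 + 6 + 4 − 6 − 9 − 6 − 9)/10 = -0.5000
Numerator Σ_{t=1}^{9}(y_t−ȳ)(y_{t+1}−ȳ) = 208.7500
Denominator Σ(y_t−ȳ)² = 428.5000
r_1 = 208.7500 / 428.5000 = 0.487

0.487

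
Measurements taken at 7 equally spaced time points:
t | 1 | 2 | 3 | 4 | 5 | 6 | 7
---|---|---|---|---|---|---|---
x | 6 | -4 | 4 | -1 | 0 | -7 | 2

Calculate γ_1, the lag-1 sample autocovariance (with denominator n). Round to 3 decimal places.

Mean x̄ = (6 − 4 + 4 − 1 + 0 − 7 + 2)/7 = 0.0000
Deviations: 6.0000, -4.0000, 4.0000, -1.0000, 0.0000, -7.0000, 2.0000
Σ_{t=1}^{6}(x_t−x̄)(x_{t+1}−x̄) = -58.0000
γ_1 = -58.0000 / 7 = -8.286

-8.286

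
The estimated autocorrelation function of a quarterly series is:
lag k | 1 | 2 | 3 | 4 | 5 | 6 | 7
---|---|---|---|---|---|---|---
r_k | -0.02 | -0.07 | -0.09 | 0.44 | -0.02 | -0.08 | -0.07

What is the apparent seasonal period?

4

The largest autocorrelation is r_4 = 0.44; the remaining lags stay at or below -0.02.
The dominant spike at lag 4 indicates a seasonal period of 4.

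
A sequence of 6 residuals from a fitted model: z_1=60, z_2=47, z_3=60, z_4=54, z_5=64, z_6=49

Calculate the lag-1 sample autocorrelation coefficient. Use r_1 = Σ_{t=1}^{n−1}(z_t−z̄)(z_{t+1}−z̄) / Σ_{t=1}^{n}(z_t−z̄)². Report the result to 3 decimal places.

Mean z̄ = (60 + 47 + 60 + 54 + 64 + 49)/6 = 55.6667
Deviations from mean: 4.3333, -8.6667, 4.3333, -1.6667, 8.3333, -6.6667
Numerator Σ_{t=1}^{5}(z_t−z̄)(z_{t+1}−z̄) = -151.7778
Denominator Σ(z_t−z̄)² = 229.3333
r_1 = -151.7778 / 229.3333 = -0.662

-0.662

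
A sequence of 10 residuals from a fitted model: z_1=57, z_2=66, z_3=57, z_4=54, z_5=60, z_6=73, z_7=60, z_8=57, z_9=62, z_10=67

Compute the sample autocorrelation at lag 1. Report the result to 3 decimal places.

Mean z̄ = (57 + 66 + 57 + 54 + 60 + 73 + 60 + 57 + 62 + 67)/10 = 61.3000
Numerator Σ_{t=1}^{9}(z_t−z̄)(z_{t+1}−z̄) = -23.3900
Denominator Σ(z_t−z̄)² = 304.1000
r_1 = -23.3900 / 304.1000 = -0.077

-0.077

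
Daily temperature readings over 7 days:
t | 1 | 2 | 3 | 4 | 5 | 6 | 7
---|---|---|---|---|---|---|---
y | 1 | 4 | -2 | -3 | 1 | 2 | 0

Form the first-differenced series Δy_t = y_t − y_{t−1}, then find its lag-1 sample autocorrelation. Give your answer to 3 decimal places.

-0.215

First differences Δy: 3, -6, -1, 4, 1, -2
Mean of differences = -0.1667
Numerator Σ(Δy_t−Δȳ)(Δy_{t+1}−Δȳ) = -14.3611
Denominator Σ(Δy_t−Δȳ)² = 66.8333
r_1(Δy) = -14.3611 / 66.8333 = -0.215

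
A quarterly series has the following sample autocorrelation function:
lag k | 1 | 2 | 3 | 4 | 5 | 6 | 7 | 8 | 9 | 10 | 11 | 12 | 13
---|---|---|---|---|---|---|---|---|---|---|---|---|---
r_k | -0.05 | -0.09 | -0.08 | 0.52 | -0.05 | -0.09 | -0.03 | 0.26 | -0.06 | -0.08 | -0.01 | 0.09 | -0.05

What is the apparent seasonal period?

4

The largest autocorrelation is r_4 = 0.52, with a weaker echo at lag 8 (0.26); the remaining lags stay at or below 0.09.
The dominant spike at lag 4 indicates a seasonal period of 4.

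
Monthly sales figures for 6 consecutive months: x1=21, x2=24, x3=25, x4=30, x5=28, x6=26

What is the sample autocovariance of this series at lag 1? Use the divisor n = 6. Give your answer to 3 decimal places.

Mean x̄ = (21 + 24 + 25 + 30 + 28 + 26)/6 = 25.6667
Σ_{t=1}^{5}(x_t−x̄)(x_{t+1}−x̄) = 16.8889
γ_1 = 16.8889 / 6 = 2.815

2.815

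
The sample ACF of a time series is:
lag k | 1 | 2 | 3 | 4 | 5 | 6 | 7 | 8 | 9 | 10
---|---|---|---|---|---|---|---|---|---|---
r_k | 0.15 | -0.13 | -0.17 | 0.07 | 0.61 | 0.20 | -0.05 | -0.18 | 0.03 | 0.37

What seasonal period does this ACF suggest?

5

The largest autocorrelation is r_5 = 0.61, with a weaker echo at lag 10 (0.37); the remaining lags stay at or below 0.20.
The dominant spike at lag 5 indicates a seasonal period of 5.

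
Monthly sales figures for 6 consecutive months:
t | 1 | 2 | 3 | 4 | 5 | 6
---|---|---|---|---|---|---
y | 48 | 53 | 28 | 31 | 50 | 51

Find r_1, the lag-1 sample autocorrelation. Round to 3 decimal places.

0.094

Mean ȳ = (48 + 53 + 28 + 31 + 50 + 51)/6 = 43.5000
Σ(y_t−ȳ)(y_{t+1}−ȳ) = (42.7500) + (-147.2500) + (193.7500) + (-81.2500) + (48.7500) = 56.7500
Denominator Σ(y_t−ȳ)² = 605.5000
r_1 = 56.7500 / 605.5000 = 0.094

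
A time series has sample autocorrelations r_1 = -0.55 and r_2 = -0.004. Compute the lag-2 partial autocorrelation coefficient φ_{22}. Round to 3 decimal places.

φ_{22} = (r_2 − r_1²) / (1 − r_1²)
r_1² = (-0.55)² = 0.3025
Numerator = -0.004 − 0.3025 = -0.3065; denominator = 1 − 0.3025 = 0.6975
φ_{22} = -0.3065 / 0.6975 = -0.439

-0.439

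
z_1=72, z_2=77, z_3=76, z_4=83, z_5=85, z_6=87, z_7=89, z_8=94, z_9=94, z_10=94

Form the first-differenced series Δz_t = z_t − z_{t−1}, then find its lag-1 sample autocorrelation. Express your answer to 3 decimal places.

-0.473

First differences Δz: 5, -1, 7, 2, 2, 2, 5, 0, 0
Mean of differences = 2.4444
Numerator Σ(Δz_t−Δz̄)(Δz_{t+1}−Δz̄) = -27.5309
Denominator Σ(Δz_t−Δz̄)² = 58.2222
r_1(Δz) = -27.5309 / 58.2222 = -0.473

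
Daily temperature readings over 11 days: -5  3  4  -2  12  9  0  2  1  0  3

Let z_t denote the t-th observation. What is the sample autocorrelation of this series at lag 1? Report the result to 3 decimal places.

Mean z̄ = (-5 + 3 + 4 − 2 + 12 + 9 + 0 + 2 + 1 + 0 + 3)/11 = 2.4545
Numerator Σ_{t=1}^{10}(z_t−z̄)(z_{t+1}−z̄) = -2.2066
Denominator Σ(z_t−z̄)² = 226.7273
r_1 = -2.2066 / 226.7273 = -0.010

-0.010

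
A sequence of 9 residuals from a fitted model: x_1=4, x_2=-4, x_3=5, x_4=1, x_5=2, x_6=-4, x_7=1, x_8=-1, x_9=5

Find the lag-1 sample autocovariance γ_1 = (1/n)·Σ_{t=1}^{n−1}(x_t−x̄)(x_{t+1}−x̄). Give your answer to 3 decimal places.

-5.333

Mean x̄ = (4 − 4 + 5 + 1 + 2 − 4 + 1 − 1 + 5)/9 = 1.0000
Σ_{t=1}^{8}(x_t−x̄)(x_{t+1}−x̄) = -48.0000
γ_1 = -48.0000 / 9 = -5.333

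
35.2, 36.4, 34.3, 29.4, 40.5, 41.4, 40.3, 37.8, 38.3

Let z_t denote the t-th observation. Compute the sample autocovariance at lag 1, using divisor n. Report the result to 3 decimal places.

Mean z̄ = (35.2 + 36.4 + 34.3 + 29.4 + 40.5 + 41.4 + 40.3 + 37.8 + 38.3)/9 = 37.0667
Σ_{t=1}^{8}(z_t−z̄)(z_{t+1}−z̄) = 30.1422
γ_1 = 30.1422 / 9 = 3.349

3.349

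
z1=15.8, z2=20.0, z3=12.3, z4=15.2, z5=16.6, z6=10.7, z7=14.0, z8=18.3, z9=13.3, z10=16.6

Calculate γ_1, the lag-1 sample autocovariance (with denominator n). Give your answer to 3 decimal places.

-2.412

Mean z̄ = (15.8 + 20.0 + 12.3 + 15.2 + 16.6 + 10.7 + 14.0 + 18.3 + 13.3 + 16.6)/10 = 15.2800
Σ_{t=1}^{9}(z_t−z̄)(z_{t+1}−z̄) = -24.1204
γ_1 = -24.1204 / 10 = -2.412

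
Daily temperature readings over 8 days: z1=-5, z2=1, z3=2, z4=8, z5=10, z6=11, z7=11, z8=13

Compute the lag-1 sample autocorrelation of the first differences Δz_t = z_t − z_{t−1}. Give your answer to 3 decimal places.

First differences Δz: 6, 1, 6, 2, 1, 0, 2
Mean of differences = 2.5714
Numerator Σ(Δz_t−Δz̄)(Δz_{t+1}−Δz̄) = -6.3265
Denominator Σ(Δz_t−Δz̄)² = 35.7143
r_1(Δz) = -6.3265 / 35.7143 = -0.177

-0.177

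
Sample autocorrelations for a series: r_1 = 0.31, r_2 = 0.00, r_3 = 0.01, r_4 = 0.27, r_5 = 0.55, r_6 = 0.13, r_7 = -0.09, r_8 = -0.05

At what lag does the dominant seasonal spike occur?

The largest autocorrelation is r_5 = 0.55; the remaining lags stay at or below 0.31. The elevated value at lag 1 (0.31), dropping to 0.00 at lag 2, reflects decaying short-term dependence rather than seasonality.
The dominant spike at lag 5 indicates a seasonal period of 5.

5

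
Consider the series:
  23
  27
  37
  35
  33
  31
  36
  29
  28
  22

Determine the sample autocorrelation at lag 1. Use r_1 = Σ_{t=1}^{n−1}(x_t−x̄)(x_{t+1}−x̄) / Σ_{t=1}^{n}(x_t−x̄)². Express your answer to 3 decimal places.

0.281

Mean x̄ = (23 + 27 + 37 + 35 + 33 + 31 + 36 + 29 + 28 + 22)/10 = 30.1000
Numerator Σ_{t=1}^{9}(x_t−x̄)(x_{t+1}−x̄) = 69.3900
Denominator Σ(x_t−x̄)² = 246.9000
r_1 = 69.3900 / 246.9000 = 0.281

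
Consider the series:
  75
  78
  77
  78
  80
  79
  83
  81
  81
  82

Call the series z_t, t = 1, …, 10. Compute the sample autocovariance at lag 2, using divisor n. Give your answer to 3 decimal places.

2.308

Mean z̄ = (75 + 78 + 77 + 78 + 80 + 79 + 83 + 81 + 81 + 82)/10 = 79.4000
Σ_{t=1}^{8}(z_t−z̄)(z_{t+2}−z̄) = 23.0800
γ_2 = 23.0800 / 10 = 2.308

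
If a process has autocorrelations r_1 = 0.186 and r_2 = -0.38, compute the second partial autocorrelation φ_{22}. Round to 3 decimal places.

-0.429

φ_{22} = (r_2 − r_1²) / (1 − r_1²)
r_1² = (0.186)² = 0.034596
Numerator = -0.38 − 0.0346 = -0.4146; denominator = 1 − 0.0346 = 0.9654
φ_{22} = -0.4146 / 0.9654 = -0.429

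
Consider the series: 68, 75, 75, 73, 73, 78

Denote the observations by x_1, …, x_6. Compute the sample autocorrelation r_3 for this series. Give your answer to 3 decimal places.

0.157

Mean x̄ = (68 + 75 + 75 + 73 + 73 + 78)/6 = 73.6667
Deviations from mean: -5.6667, 1.3333, 1.3333, -0.6667, -0.6667, 4.3333
Σ(x_t−x̄)(x_{t+3}−x̄) = (3.7778) + (-0.8889) + (5.7778) = 8.6667
Denominator Σ(x_t−x̄)² = 55.3333
r_3 = 8.6667 / 55.3333 = 0.157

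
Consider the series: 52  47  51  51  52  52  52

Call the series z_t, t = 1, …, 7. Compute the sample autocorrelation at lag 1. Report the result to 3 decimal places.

Mean z̄ = (52 + 47 + 51 + 51 + 52 + 52 + 52)/7 = 51.0000
Deviations from mean: 1.0000, -4.0000, 0.0000, 0.0000, 1.0000, 1.0000, 1.0000
Σ(z_t−z̄)(z_{t+1}−z̄) = (-4.0000) + (0.0000) + (0.0000) + (0.0000) + (1.0000) + (1.0000) = -2.0000
Denominator Σ(z_t−z̄)² = 20.0000
r_1 = -2.0000 / 20.0000 = -0.100

-0.100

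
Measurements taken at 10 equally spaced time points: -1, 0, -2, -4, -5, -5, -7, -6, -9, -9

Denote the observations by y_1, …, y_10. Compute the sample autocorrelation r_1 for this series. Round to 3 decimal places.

0.680

Mean ȳ = (-1 + 0 − 2 − 4 − 5 − 5 − 7 − 6 − 9 − 9)/10 = -4.8000
Numerator Σ_{t=1}^{9}(y_t−ȳ)(y_{t+1}−ȳ) = 59.5600
Denominator Σ(y_t−ȳ)² = 87.6000
r_1 = 59.5600 / 87.6000 = 0.680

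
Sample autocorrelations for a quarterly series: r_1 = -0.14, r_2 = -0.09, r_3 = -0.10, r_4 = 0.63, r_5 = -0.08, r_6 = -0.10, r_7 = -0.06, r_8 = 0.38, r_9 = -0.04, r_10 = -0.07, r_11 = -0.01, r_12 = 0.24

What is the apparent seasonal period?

The largest autocorrelation is r_4 = 0.63, with weaker echoes at lags 8 (0.38) and 12 (0.24); the remaining lags stay at or below -0.01.
The dominant spike at lag 4 indicates a seasonal period of 4.

4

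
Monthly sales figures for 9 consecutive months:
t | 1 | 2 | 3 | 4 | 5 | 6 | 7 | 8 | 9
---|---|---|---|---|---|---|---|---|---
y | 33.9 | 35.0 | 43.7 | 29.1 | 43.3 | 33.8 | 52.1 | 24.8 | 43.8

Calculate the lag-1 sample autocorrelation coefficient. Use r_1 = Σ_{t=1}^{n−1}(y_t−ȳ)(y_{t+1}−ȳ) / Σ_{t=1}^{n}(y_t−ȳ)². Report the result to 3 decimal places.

-0.760

Mean ȳ = (33.9 + 35.0 + 43.7 + 29.1 + 43.3 + 33.8 + 52.1 + 24.8 + 43.8)/9 = 37.7222
Numerator Σ_{t=1}^{8}(y_t−ȳ)(y_{t+1}−ȳ) = -448.1038
Denominator Σ(y_t−ȳ)² = 589.2356
r_1 = -448.1038 / 589.2356 = -0.760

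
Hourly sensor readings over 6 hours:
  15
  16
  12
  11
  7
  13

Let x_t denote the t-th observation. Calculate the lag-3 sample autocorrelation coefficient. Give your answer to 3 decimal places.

Mean x̄ = (15 + 16 + 12 + 11 + 7 + 13)/6 = 12.3333
Deviations from mean: 2.6667, 3.6667, -0.3333, -1.3333, -5.3333, 0.6667
Σ(x_t−x̄)(x_{t+3}−x̄) = (-3.5556) + (-19.5556) + (-0.2222) = -23.3333
Denominator Σ(x_t−x̄)² = 51.3333
r_3 = -23.3333 / 51.3333 = -0.455

-0.455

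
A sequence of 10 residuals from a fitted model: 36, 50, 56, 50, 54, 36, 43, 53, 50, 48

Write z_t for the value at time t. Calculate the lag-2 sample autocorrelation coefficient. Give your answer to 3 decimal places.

-0.372

Mean z̄ = (36 + 50 + 56 + 50 + 54 + 36 + 43 + 53 + 50 + 48)/10 = 47.6000
Numerator Σ_{t=1}^{8}(z_t−z̄)(z_{t+2}−z̄) = -166.7200
Denominator Σ(z_t−z̄)² = 448.4000
r_2 = -166.7200 / 448.4000 = -0.372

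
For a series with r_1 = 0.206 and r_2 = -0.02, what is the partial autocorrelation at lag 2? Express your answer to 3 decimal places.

-0.065

φ_{22} = (r_2 − r_1²) / (1 − r_1²)
r_1² = (0.206)² = 0.042436
Numerator = -0.02 − 0.0424 = -0.0624; denominator = 1 − 0.0424 = 0.9576
φ_{22} = -0.0624 / 0.9576 = -0.065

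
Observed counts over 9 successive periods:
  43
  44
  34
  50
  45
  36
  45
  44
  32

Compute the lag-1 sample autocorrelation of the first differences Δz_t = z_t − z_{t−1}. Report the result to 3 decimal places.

-0.423

First differences Δz: 1, -10, 16, -5, -9, 9, -1, -12
Mean of differences = -1.3750
Numerator Σ(Δz_t−Δz̄)(Δz_{t+1}−Δz̄) = -284.8906
Denominator Σ(Δz_t−Δz̄)² = 673.8750
r_1(Δz) = -284.8906 / 673.8750 = -0.423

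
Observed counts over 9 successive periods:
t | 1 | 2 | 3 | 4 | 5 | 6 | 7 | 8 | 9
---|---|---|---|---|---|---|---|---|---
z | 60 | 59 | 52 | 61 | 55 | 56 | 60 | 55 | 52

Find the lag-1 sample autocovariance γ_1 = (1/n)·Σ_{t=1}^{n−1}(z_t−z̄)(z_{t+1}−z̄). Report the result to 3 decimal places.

Mean z̄ = (60 + 59 + 52 + 61 + 55 + 56 + 60 + 55 + 52)/9 = 56.6667
Σ_{t=1}^{8}(z_t−z̄)(z_{t+1}−z̄) = -29.4444
γ_1 = -29.4444 / 9 = -3.272

-3.272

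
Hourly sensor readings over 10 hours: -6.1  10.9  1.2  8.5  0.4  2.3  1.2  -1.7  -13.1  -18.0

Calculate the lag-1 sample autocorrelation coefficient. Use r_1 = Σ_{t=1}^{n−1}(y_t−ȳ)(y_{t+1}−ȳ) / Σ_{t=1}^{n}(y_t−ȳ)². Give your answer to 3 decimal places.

Mean ȳ = (-6.1 + 10.9 + 1.2 + 8.5 + 0.4 + 2.3 + 1.2 − 1.7 − 13.1 − 18.0)/10 = -1.4400
Numerator Σ_{t=1}^{9}(y_t−ȳ)(y_{t+1}−ȳ) = 231.7944
Denominator Σ(y_t−ȳ)² = 714.3640
r_1 = 231.7944 / 714.3640 = 0.324

0.324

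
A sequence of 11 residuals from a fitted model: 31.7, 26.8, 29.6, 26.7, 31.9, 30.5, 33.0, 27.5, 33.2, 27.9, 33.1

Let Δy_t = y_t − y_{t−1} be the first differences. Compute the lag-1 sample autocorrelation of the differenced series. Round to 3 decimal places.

First differences Δy: -4.9, 2.8, -2.9, 5.2, -1.4, 2.5, -5.5, 5.7, -5.3, 5.2
Mean of differences = 0.1400
Numerator Σ(Δy_t−Δȳ)(Δy_{t+1}−Δȳ) = -150.7436
Denominator Σ(Δy_t−Δȳ)² = 193.1840
r_1(Δy) = -150.7436 / 193.1840 = -0.780

-0.780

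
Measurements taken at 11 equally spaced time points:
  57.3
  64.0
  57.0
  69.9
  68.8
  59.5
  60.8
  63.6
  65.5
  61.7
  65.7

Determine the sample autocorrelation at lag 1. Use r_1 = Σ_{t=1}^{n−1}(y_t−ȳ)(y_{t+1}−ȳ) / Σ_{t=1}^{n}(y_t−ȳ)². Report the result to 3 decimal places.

Mean ȳ = (57.3 + 64.0 + 57.0 + 69.9 + 68.8 + 59.5 + 60.8 + 63.6 + 65.5 + 61.7 + 65.7)/11 = 63.0727
Numerator Σ_{t=1}^{10}(y_t−ȳ)(y_{t+1}−ȳ) = -32.5417
Denominator Σ(y_t−ȳ)² = 183.3618
r_1 = -32.5417 / 183.3618 = -0.177

-0.177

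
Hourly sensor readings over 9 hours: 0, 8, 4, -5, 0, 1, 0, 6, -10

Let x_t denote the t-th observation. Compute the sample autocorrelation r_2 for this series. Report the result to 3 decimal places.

Mean x̄ = (0 + 8 + 4 − 5 + 0 + 1 + 0 + 6 − 10)/9 = 0.4444
Numerator Σ_{t=1}^{7}(x_t−x̄)(x_{t+2}−x̄) = -39.3951
Denominator Σ(x_t−x̄)² = 240.2222
r_2 = -39.3951 / 240.2222 = -0.164

-0.164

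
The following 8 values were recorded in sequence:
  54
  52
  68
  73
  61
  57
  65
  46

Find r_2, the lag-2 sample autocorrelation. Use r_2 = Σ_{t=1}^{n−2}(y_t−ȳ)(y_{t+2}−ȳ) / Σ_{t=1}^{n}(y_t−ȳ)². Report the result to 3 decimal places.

-0.226

Mean ȳ = (54 + 52 + 68 + 73 + 61 + 57 + 65 + 46)/8 = 59.5000
Deviations from mean: -5.5000, -7.5000, 8.5000, 13.5000, 1.5000, -2.5000, 5.5000, -13.5000
Σ(y_t−ȳ)(y_{t+2}−ȳ) = (-46.7500) + (-101.2500) + (12.7500) + (-33.7500) + (8.2500) + (33.7500) = -127.0000
Denominator Σ(y_t−ȳ)² = 562.0000
r_2 = -127.0000 / 562.0000 = -0.226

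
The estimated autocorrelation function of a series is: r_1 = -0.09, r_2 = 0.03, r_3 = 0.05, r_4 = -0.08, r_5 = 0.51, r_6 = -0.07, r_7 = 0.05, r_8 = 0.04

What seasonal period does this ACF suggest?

5

The largest autocorrelation is r_5 = 0.51; the remaining lags stay at or below 0.05.
The dominant spike at lag 5 indicates a seasonal period of 5.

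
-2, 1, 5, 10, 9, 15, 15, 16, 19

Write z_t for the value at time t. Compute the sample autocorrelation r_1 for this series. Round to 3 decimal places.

0.616

Mean z̄ = (-2 + 1 + 5 + 10 + 9 + 15 + 15 + 16 + 19)/9 = 9.7778
Numerator Σ_{t=1}^{8}(z_t−z̄)(z_{t+1}−z̄) = 257.1728
Denominator Σ(z_t−z̄)² = 417.5556
r_1 = 257.1728 / 417.5556 = 0.616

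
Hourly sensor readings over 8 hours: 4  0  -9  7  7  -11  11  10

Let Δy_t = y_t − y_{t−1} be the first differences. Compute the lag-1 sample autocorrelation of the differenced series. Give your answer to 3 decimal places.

-0.463

First differences Δy: -4, -9, 16, 0, -18, 22, -1
Mean of differences = 0.8571
Numerator Σ(Δy_t−Δȳ)(Δy_{t+1}−Δȳ) = -536.1633
Denominator Σ(Δy_t−Δȳ)² = 1156.8571
r_1(Δy) = -536.1633 / 1156.8571 = -0.463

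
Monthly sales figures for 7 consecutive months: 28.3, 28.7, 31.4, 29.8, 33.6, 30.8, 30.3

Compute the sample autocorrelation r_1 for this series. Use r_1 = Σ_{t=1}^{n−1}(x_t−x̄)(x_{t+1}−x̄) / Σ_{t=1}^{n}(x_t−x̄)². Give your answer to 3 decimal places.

Mean x̄ = (28.3 + 28.7 + 31.4 + 29.8 + 33.6 + 30.8 + 30.3)/7 = 30.4143
Deviations from mean: -2.1143, -1.7143, 0.9857, -0.6143, 3.1857, 0.3857, -0.1143
Numerator Σ_{t=1}^{6}(x_t−x̄)(x_{t+1}−x̄) = 0.5569
Denominator Σ(x_t−x̄)² = 19.0686
r_1 = 0.5569 / 19.0686 = 0.029

0.029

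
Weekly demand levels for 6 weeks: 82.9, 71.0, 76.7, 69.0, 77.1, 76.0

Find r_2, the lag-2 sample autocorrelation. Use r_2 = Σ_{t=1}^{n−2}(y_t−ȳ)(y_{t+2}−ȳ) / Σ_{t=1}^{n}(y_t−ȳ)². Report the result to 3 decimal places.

Mean ȳ = (82.9 + 71.0 + 76.7 + 69.0 + 77.1 + 76.0)/6 = 75.4500
Deviations from mean: 7.4500, -4.4500, 1.2500, -6.4500, 1.6500, 0.5500
Numerator Σ_{t=1}^{4}(y_t−ȳ)(y_{t+2}−ȳ) = 36.5300
Denominator Σ(y_t−ȳ)² = 121.4950
r_2 = 36.5300 / 121.4950 = 0.301

0.301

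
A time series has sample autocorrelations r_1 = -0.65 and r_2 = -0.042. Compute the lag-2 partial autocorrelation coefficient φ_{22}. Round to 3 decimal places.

φ_{22} = (r_2 − r_1²) / (1 − r_1²)
r_1² = (-0.65)² = 0.4225
Numerator = -0.042 − 0.4225 = -0.4645; denominator = 1 − 0.4225 = 0.5775
φ_{22} = -0.4645 / 0.5775 = -0.804

-0.804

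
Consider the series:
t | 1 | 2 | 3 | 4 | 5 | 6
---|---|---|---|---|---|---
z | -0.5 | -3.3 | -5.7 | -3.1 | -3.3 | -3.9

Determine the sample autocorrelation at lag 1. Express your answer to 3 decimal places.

Mean z̄ = (-0.5 − 3.3 − 5.7 − 3.1 − 3.3 − 3.9)/6 = -3.3000
Deviations from mean: 2.8000, 0.0000, -2.4000, 0.2000, 0.0000, -0.6000
Σ(z_t−z̄)(z_{t+1}−z̄) = (0.0000) + (0.0000) + (-0.4800) + (0.0000) + (0.0000) = -0.4800
Denominator Σ(z_t−z̄)² = 14.0000
r_1 = -0.4800 / 14.0000 = -0.034

-0.034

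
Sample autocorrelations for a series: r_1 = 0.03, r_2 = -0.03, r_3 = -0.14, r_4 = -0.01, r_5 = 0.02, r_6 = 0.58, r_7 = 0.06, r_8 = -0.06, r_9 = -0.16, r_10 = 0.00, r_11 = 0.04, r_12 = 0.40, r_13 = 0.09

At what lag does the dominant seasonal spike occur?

The largest autocorrelation is r_6 = 0.58, with a weaker echo at lag 12 (0.40); the remaining lags stay at or below 0.09.
The dominant spike at lag 6 indicates a seasonal period of 6.

6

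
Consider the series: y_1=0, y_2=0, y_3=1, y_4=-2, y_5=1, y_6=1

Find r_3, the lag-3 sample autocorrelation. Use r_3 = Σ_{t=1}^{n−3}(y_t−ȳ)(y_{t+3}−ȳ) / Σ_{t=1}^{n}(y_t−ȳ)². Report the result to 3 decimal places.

Mean ȳ = (0 + 0 + 1 − 2 + 1 + 1)/6 = 0.1667
Deviations from mean: -0.1667, -0.1667, 0.8333, -2.1667, 0.8333, 0.8333
Σ(y_t−ȳ)(y_{t+3}−ȳ) = (0.3611) + (-0.1389) + (0.6944) = 0.9167
Denominator Σ(y_t−ȳ)² = 6.8333
r_3 = 0.9167 / 6.8333 = 0.134

0.134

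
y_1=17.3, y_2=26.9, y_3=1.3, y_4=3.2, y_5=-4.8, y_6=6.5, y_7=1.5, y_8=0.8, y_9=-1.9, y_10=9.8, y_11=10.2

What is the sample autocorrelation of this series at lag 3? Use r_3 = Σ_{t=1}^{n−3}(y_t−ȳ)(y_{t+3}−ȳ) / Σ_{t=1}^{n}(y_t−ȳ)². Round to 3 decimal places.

Mean ȳ = (17.3 + 26.9 + 1.3 + 3.2 − 4.8 + 6.5 + 1.5 + 0.8 − 1.9 + 9.8 + 10.2)/11 = 6.4364
Numerator Σ_{t=1}^{8}(y_t−ȳ)(y_{t+3}−ȳ) = -224.4621
Denominator Σ(y_t−ȳ)² = 851.0055
r_3 = -224.4621 / 851.0055 = -0.264

-0.264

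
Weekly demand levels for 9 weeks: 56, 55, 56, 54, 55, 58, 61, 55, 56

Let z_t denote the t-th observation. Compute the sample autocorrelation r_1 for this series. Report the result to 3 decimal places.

Mean z̄ = (56 + 55 + 56 + 54 + 55 + 58 + 61 + 55 + 56)/9 = 56.2222
Numerator Σ_{t=1}^{8}(z_t−z̄)(z_{t+1}−z̄) = 4.5062
Denominator Σ(z_t−z̄)² = 35.5556
r_1 = 4.5062 / 35.5556 = 0.127

0.127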